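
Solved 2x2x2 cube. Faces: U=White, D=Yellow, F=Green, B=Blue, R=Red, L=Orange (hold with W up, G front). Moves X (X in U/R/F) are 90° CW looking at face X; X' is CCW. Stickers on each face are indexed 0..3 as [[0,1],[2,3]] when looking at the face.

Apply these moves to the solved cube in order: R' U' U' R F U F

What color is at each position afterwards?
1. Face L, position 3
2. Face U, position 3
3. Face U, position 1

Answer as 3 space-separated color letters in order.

After move 1 (R'): R=RRRR U=WBWB F=GWGW D=YGYG B=YBYB
After move 2 (U'): U=BBWW F=OOGW R=GWRR B=RRYB L=YBOO
After move 3 (U'): U=BWBW F=YBGW R=OORR B=GWYB L=RROO
After move 4 (R): R=RORO U=BBBW F=YGGG D=YYYG B=WWWB
After move 5 (F): F=GYGG U=BBOR R=BOWO D=RRYG L=RYOY
After move 6 (U): U=OBRB F=BOGG R=WWWO B=RYWB L=GYOY
After move 7 (F): F=GBGO U=OBYY R=RWBO D=WWYG L=GROR
Query 1: L[3] = R
Query 2: U[3] = Y
Query 3: U[1] = B

Answer: R Y B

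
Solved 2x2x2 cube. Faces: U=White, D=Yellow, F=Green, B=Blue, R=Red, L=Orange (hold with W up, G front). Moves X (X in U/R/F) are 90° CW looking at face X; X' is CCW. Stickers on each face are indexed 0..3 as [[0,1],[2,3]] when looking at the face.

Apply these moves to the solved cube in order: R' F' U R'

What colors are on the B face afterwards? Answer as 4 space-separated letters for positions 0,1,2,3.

After move 1 (R'): R=RRRR U=WBWB F=GWGW D=YGYG B=YBYB
After move 2 (F'): F=WWGG U=WBRR R=GRYR D=OOYG L=OBOW
After move 3 (U): U=RWRB F=GRGG R=YBYR B=OBYB L=WWOW
After move 4 (R'): R=BRYY U=RYRO F=GWGB D=ORYG B=GBOB
Query: B face = GBOB

Answer: G B O B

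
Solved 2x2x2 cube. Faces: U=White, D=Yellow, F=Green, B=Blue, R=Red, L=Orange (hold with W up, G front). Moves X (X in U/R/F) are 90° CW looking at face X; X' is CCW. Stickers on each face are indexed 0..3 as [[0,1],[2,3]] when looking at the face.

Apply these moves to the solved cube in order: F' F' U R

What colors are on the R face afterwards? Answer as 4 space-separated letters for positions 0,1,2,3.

Answer: O B R B

Derivation:
After move 1 (F'): F=GGGG U=WWRR R=YRYR D=OOYY L=OWOW
After move 2 (F'): F=GGGG U=WWYY R=OROR D=WWYY L=OROR
After move 3 (U): U=YWYW F=ORGG R=BBOR B=ORBB L=GGOR
After move 4 (R): R=OBRB U=YRYG F=OWGY D=WBYO B=WRWB
Query: R face = OBRB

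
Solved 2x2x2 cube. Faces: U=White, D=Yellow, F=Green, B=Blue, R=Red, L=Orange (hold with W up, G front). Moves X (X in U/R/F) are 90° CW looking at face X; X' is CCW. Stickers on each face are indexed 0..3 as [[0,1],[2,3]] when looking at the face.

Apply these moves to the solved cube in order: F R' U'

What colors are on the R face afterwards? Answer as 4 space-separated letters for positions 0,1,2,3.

After move 1 (F): F=GGGG U=WWOO R=WRWR D=RRYY L=OYOY
After move 2 (R'): R=RRWW U=WBOB F=GWGO D=RGYG B=YBRB
After move 3 (U'): U=BBWO F=OYGO R=GWWW B=RRRB L=YBOY
Query: R face = GWWW

Answer: G W W W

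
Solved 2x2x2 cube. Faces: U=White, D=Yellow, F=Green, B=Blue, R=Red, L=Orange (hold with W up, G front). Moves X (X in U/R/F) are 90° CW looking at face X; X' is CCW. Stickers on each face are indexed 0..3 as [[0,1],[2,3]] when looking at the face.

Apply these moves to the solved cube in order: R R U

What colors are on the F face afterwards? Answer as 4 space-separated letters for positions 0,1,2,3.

After move 1 (R): R=RRRR U=WGWG F=GYGY D=YBYB B=WBWB
After move 2 (R): R=RRRR U=WYWY F=GBGB D=YWYW B=GBGB
After move 3 (U): U=WWYY F=RRGB R=GBRR B=OOGB L=GBOO
Query: F face = RRGB

Answer: R R G B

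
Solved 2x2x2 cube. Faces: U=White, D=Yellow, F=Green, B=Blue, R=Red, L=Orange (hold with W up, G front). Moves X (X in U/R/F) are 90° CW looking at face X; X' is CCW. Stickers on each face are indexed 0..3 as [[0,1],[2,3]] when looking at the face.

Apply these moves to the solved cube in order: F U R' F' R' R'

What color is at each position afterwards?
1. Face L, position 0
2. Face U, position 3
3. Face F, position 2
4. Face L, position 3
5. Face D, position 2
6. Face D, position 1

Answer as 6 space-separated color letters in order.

After move 1 (F): F=GGGG U=WWOO R=WRWR D=RRYY L=OYOY
After move 2 (U): U=OWOW F=WRGG R=BBWR B=OYBB L=GGOY
After move 3 (R'): R=BRBW U=OBOO F=WWGW D=RRYG B=YYRB
After move 4 (F'): F=WWWG U=OBBB R=RRRW D=GYYG L=GOOO
After move 5 (R'): R=RWRR U=ORBY F=WBWB D=GWYG B=GYYB
After move 6 (R'): R=WRRR U=OYBG F=WRWY D=GBYB B=GYWB
Query 1: L[0] = G
Query 2: U[3] = G
Query 3: F[2] = W
Query 4: L[3] = O
Query 5: D[2] = Y
Query 6: D[1] = B

Answer: G G W O Y B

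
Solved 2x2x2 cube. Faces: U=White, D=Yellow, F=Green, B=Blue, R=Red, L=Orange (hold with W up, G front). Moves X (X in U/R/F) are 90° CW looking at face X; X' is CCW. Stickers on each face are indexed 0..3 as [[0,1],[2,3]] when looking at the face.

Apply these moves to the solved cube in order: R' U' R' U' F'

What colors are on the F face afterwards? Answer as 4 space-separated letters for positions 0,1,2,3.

Answer: B W Y G

Derivation:
After move 1 (R'): R=RRRR U=WBWB F=GWGW D=YGYG B=YBYB
After move 2 (U'): U=BBWW F=OOGW R=GWRR B=RRYB L=YBOO
After move 3 (R'): R=WRGR U=BYWR F=OBGW D=YOYW B=GRGB
After move 4 (U'): U=YRBW F=YBGW R=OBGR B=WRGB L=GROO
After move 5 (F'): F=BWYG U=YROG R=OBYR D=ROYW L=GWOB
Query: F face = BWYG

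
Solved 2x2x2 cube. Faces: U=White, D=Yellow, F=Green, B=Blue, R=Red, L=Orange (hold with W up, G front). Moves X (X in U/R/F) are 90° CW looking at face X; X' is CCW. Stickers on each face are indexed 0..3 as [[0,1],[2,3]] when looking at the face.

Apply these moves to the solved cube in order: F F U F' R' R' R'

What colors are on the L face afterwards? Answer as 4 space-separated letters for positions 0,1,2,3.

Answer: G W O Y

Derivation:
After move 1 (F): F=GGGG U=WWOO R=WRWR D=RRYY L=OYOY
After move 2 (F): F=GGGG U=WWYY R=OROR D=WWYY L=OROR
After move 3 (U): U=YWYW F=ORGG R=BBOR B=ORBB L=GGOR
After move 4 (F'): F=RGOG U=YWBO R=WBWR D=GRYY L=GWOY
After move 5 (R'): R=BRWW U=YBBO F=RWOO D=GGYG B=YRRB
After move 6 (R'): R=RWBW U=YRBY F=RBOO D=GWYO B=GRGB
After move 7 (R'): R=WWRB U=YGBG F=RROY D=GBYO B=ORWB
Query: L face = GWOY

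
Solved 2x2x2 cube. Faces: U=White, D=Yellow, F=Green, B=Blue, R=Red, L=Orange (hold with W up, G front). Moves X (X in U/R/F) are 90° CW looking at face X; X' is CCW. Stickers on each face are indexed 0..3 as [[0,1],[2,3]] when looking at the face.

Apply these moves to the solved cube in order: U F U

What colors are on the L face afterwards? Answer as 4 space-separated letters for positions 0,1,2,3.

Answer: G R O Y

Derivation:
After move 1 (U): U=WWWW F=RRGG R=BBRR B=OOBB L=GGOO
After move 2 (F): F=GRGR U=WWOG R=WBWR D=RBYY L=GYOY
After move 3 (U): U=OWGW F=WBGR R=OOWR B=GYBB L=GROY
Query: L face = GROY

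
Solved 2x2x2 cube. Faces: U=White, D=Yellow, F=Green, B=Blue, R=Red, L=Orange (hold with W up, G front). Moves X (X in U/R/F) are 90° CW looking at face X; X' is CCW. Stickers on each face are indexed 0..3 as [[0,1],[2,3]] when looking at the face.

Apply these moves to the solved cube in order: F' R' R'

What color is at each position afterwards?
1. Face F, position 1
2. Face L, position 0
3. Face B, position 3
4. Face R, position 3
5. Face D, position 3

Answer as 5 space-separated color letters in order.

After move 1 (F'): F=GGGG U=WWRR R=YRYR D=OOYY L=OWOW
After move 2 (R'): R=RRYY U=WBRB F=GWGR D=OGYG B=YBOB
After move 3 (R'): R=RYRY U=WORY F=GBGB D=OWYR B=GBGB
Query 1: F[1] = B
Query 2: L[0] = O
Query 3: B[3] = B
Query 4: R[3] = Y
Query 5: D[3] = R

Answer: B O B Y R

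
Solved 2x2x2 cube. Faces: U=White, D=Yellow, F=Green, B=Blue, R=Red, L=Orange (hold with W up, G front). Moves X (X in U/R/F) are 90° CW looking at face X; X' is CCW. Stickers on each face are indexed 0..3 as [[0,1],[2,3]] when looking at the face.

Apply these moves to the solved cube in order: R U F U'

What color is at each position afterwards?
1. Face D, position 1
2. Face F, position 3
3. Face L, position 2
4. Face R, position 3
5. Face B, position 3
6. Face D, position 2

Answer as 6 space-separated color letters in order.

Answer: W R O R B Y

Derivation:
After move 1 (R): R=RRRR U=WGWG F=GYGY D=YBYB B=WBWB
After move 2 (U): U=WWGG F=RRGY R=WBRR B=OOWB L=GYOO
After move 3 (F): F=GRYR U=WWOY R=GBGR D=RWYB L=GYOB
After move 4 (U'): U=WYWO F=GYYR R=GRGR B=GBWB L=OOOB
Query 1: D[1] = W
Query 2: F[3] = R
Query 3: L[2] = O
Query 4: R[3] = R
Query 5: B[3] = B
Query 6: D[2] = Y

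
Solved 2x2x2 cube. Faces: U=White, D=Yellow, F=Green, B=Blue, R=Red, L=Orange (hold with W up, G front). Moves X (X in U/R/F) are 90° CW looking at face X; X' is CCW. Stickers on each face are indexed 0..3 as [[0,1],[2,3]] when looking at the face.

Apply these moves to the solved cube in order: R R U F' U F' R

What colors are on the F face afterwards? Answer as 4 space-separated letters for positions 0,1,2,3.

After move 1 (R): R=RRRR U=WGWG F=GYGY D=YBYB B=WBWB
After move 2 (R): R=RRRR U=WYWY F=GBGB D=YWYW B=GBGB
After move 3 (U): U=WWYY F=RRGB R=GBRR B=OOGB L=GBOO
After move 4 (F'): F=RBRG U=WWGR R=WBYR D=BOYW L=GYOY
After move 5 (U): U=GWRW F=WBRG R=OOYR B=GYGB L=RBOY
After move 6 (F'): F=BGWR U=GWOY R=OOBR D=BYYW L=RWOR
After move 7 (R): R=BORO U=GGOR F=BYWW D=BGYG B=YYWB
Query: F face = BYWW

Answer: B Y W W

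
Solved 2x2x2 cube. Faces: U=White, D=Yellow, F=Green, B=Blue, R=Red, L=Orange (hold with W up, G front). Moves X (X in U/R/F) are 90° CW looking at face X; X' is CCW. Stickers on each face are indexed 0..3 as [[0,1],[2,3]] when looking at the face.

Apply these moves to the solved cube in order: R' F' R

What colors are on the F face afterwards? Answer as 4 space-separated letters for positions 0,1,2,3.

Answer: W O G G

Derivation:
After move 1 (R'): R=RRRR U=WBWB F=GWGW D=YGYG B=YBYB
After move 2 (F'): F=WWGG U=WBRR R=GRYR D=OOYG L=OBOW
After move 3 (R): R=YGRR U=WWRG F=WOGG D=OYYY B=RBBB
Query: F face = WOGG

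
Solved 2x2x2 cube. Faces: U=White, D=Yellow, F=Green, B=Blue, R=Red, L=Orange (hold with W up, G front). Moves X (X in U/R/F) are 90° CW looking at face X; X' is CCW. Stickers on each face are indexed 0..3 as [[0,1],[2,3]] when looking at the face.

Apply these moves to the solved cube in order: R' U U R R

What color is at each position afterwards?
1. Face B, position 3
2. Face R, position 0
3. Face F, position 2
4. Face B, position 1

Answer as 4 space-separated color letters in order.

After move 1 (R'): R=RRRR U=WBWB F=GWGW D=YGYG B=YBYB
After move 2 (U): U=WWBB F=RRGW R=YBRR B=OOYB L=GWOO
After move 3 (U): U=BWBW F=YBGW R=OORR B=GWYB L=RROO
After move 4 (R): R=RORO U=BBBW F=YGGG D=YYYG B=WWWB
After move 5 (R): R=RROO U=BGBG F=YYGG D=YWYW B=WWBB
Query 1: B[3] = B
Query 2: R[0] = R
Query 3: F[2] = G
Query 4: B[1] = W

Answer: B R G W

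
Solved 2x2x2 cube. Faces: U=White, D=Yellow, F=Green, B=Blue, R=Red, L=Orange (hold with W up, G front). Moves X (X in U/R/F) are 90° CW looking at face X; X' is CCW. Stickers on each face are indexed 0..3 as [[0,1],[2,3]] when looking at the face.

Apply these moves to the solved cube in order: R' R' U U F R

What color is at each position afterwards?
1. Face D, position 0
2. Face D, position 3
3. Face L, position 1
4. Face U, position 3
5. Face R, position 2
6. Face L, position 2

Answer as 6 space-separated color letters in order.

Answer: R G Y B R O

Derivation:
After move 1 (R'): R=RRRR U=WBWB F=GWGW D=YGYG B=YBYB
After move 2 (R'): R=RRRR U=WYWY F=GBGB D=YWYW B=GBGB
After move 3 (U): U=WWYY F=RRGB R=GBRR B=OOGB L=GBOO
After move 4 (U): U=YWYW F=GBGB R=OORR B=GBGB L=RROO
After move 5 (F): F=GGBB U=YWOR R=YOWR D=ROYW L=RYOW
After move 6 (R): R=WYRO U=YGOB F=GOBW D=RGYG B=RBWB
Query 1: D[0] = R
Query 2: D[3] = G
Query 3: L[1] = Y
Query 4: U[3] = B
Query 5: R[2] = R
Query 6: L[2] = O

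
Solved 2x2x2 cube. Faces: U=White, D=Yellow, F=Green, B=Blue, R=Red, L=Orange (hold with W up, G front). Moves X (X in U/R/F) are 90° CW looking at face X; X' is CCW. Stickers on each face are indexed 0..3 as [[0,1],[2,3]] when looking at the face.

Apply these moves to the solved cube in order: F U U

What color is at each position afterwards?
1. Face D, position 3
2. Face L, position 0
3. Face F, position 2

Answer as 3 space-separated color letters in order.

Answer: Y W G

Derivation:
After move 1 (F): F=GGGG U=WWOO R=WRWR D=RRYY L=OYOY
After move 2 (U): U=OWOW F=WRGG R=BBWR B=OYBB L=GGOY
After move 3 (U): U=OOWW F=BBGG R=OYWR B=GGBB L=WROY
Query 1: D[3] = Y
Query 2: L[0] = W
Query 3: F[2] = G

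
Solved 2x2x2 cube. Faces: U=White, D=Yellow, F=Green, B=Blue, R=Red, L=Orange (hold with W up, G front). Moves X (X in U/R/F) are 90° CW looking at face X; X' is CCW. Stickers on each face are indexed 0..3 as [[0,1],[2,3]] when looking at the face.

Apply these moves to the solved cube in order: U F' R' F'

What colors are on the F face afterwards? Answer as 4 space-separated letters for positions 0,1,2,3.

After move 1 (U): U=WWWW F=RRGG R=BBRR B=OOBB L=GGOO
After move 2 (F'): F=RGRG U=WWBR R=YBYR D=GOYY L=GWOW
After move 3 (R'): R=BRYY U=WBBO F=RWRR D=GGYG B=YOOB
After move 4 (F'): F=WRRR U=WBBY R=GRGY D=WWYG L=GOOB
Query: F face = WRRR

Answer: W R R R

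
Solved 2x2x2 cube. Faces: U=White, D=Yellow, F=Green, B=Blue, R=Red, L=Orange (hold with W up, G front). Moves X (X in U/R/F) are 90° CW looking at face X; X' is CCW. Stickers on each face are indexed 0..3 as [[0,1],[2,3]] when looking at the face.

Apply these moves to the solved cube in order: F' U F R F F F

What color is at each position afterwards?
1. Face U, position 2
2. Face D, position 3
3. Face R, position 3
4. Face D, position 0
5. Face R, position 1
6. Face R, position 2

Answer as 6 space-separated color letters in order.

Answer: W O B O R Y

Derivation:
After move 1 (F'): F=GGGG U=WWRR R=YRYR D=OOYY L=OWOW
After move 2 (U): U=RWRW F=YRGG R=BBYR B=OWBB L=GGOW
After move 3 (F): F=GYGR U=RWWG R=RBWR D=YBYY L=GOOO
After move 4 (R): R=WRRB U=RYWR F=GBGY D=YBYO B=GWWB
After move 5 (F): F=GGYB U=RYOO R=WRRB D=RWYO L=GYOB
After move 6 (F): F=YGBG U=RYBY R=OROB D=RWYO L=GROW
After move 7 (F): F=BYGG U=RYWR R=BRYB D=OOYO L=GROW
Query 1: U[2] = W
Query 2: D[3] = O
Query 3: R[3] = B
Query 4: D[0] = O
Query 5: R[1] = R
Query 6: R[2] = Y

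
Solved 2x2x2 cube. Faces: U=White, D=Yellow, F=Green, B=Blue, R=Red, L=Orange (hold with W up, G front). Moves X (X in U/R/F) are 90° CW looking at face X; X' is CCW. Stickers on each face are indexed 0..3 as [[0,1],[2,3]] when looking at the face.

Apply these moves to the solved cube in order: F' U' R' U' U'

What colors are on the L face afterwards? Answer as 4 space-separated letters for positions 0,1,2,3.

Answer: G R O W

Derivation:
After move 1 (F'): F=GGGG U=WWRR R=YRYR D=OOYY L=OWOW
After move 2 (U'): U=WRWR F=OWGG R=GGYR B=YRBB L=BBOW
After move 3 (R'): R=GRGY U=WBWY F=ORGR D=OWYG B=YROB
After move 4 (U'): U=BYWW F=BBGR R=ORGY B=GROB L=YROW
After move 5 (U'): U=YWBW F=YRGR R=BBGY B=OROB L=GROW
Query: L face = GROW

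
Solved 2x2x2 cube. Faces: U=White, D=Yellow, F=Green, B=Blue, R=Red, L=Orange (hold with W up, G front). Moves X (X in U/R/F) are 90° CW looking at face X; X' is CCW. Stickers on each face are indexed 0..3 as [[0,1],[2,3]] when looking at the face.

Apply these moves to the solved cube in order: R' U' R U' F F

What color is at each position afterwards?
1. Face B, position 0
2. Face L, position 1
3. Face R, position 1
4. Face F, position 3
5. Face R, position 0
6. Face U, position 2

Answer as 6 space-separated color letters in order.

After move 1 (R'): R=RRRR U=WBWB F=GWGW D=YGYG B=YBYB
After move 2 (U'): U=BBWW F=OOGW R=GWRR B=RRYB L=YBOO
After move 3 (R): R=RGRW U=BOWW F=OGGG D=YYYR B=WRBB
After move 4 (U'): U=OWBW F=YBGG R=OGRW B=RGBB L=WROO
After move 5 (F): F=GYGB U=OWOR R=BGWW D=ROYR L=WYOY
After move 6 (F): F=GGBY U=OWYY R=OGRW D=WBYR L=WROO
Query 1: B[0] = R
Query 2: L[1] = R
Query 3: R[1] = G
Query 4: F[3] = Y
Query 5: R[0] = O
Query 6: U[2] = Y

Answer: R R G Y O Y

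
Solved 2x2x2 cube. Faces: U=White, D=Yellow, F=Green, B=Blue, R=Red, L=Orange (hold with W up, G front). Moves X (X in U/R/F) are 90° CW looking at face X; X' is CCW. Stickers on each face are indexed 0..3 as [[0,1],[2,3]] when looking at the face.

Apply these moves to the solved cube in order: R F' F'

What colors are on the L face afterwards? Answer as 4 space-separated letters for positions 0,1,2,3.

Answer: O R O R

Derivation:
After move 1 (R): R=RRRR U=WGWG F=GYGY D=YBYB B=WBWB
After move 2 (F'): F=YYGG U=WGRR R=BRYR D=OOYB L=OGOW
After move 3 (F'): F=YGYG U=WGBY R=OROR D=GWYB L=OROR
Query: L face = OROR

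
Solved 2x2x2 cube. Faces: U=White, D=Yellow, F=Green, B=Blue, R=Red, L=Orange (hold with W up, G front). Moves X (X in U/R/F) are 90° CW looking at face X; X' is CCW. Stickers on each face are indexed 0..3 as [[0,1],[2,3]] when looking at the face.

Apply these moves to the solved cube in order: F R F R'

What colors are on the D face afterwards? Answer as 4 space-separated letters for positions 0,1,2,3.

Answer: R G Y R

Derivation:
After move 1 (F): F=GGGG U=WWOO R=WRWR D=RRYY L=OYOY
After move 2 (R): R=WWRR U=WGOG F=GRGY D=RBYB B=OBWB
After move 3 (F): F=GGYR U=WGYY R=OWGR D=RWYB L=OROB
After move 4 (R'): R=WROG U=WWYO F=GGYY D=RGYR B=BBWB
Query: D face = RGYR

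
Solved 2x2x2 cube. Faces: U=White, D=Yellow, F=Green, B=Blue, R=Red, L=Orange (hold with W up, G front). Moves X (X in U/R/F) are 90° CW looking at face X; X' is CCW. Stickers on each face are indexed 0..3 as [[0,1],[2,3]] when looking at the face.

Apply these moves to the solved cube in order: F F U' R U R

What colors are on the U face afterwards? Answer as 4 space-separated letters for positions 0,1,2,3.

Answer: W G G Y

Derivation:
After move 1 (F): F=GGGG U=WWOO R=WRWR D=RRYY L=OYOY
After move 2 (F): F=GGGG U=WWYY R=OROR D=WWYY L=OROR
After move 3 (U'): U=WYWY F=ORGG R=GGOR B=ORBB L=BBOR
After move 4 (R): R=OGRG U=WRWG F=OWGY D=WBYO B=YRYB
After move 5 (U): U=WWGR F=OGGY R=YRRG B=BBYB L=OWOR
After move 6 (R): R=RYGR U=WGGY F=OBGO D=WYYB B=RBWB
Query: U face = WGGY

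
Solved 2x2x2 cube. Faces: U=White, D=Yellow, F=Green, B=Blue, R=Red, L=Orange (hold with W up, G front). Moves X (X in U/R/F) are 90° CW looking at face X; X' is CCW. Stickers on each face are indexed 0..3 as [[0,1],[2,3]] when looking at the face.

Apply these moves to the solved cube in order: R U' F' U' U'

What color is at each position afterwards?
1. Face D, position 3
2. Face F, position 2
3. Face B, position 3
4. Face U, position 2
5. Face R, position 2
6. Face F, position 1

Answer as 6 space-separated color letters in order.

After move 1 (R): R=RRRR U=WGWG F=GYGY D=YBYB B=WBWB
After move 2 (U'): U=GGWW F=OOGY R=GYRR B=RRWB L=WBOO
After move 3 (F'): F=OYOG U=GGGR R=BYYR D=BOYB L=WWOW
After move 4 (U'): U=GRGG F=WWOG R=OYYR B=BYWB L=RROW
After move 5 (U'): U=RGGG F=RROG R=WWYR B=OYWB L=BYOW
Query 1: D[3] = B
Query 2: F[2] = O
Query 3: B[3] = B
Query 4: U[2] = G
Query 5: R[2] = Y
Query 6: F[1] = R

Answer: B O B G Y R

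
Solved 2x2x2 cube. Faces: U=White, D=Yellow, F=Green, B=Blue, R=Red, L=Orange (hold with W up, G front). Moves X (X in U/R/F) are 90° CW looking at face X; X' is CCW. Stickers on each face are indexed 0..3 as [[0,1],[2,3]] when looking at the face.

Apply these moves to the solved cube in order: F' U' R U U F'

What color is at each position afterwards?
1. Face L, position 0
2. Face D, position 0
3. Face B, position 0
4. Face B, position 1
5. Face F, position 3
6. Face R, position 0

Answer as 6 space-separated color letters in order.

Answer: Y G O O G B

Derivation:
After move 1 (F'): F=GGGG U=WWRR R=YRYR D=OOYY L=OWOW
After move 2 (U'): U=WRWR F=OWGG R=GGYR B=YRBB L=BBOW
After move 3 (R): R=YGRG U=WWWG F=OOGY D=OBYY B=RRRB
After move 4 (U): U=WWGW F=YGGY R=RRRG B=BBRB L=OOOW
After move 5 (U): U=GWWW F=RRGY R=BBRG B=OORB L=YGOW
After move 6 (F'): F=RYRG U=GWBR R=BBOG D=GWYY L=YWOW
Query 1: L[0] = Y
Query 2: D[0] = G
Query 3: B[0] = O
Query 4: B[1] = O
Query 5: F[3] = G
Query 6: R[0] = B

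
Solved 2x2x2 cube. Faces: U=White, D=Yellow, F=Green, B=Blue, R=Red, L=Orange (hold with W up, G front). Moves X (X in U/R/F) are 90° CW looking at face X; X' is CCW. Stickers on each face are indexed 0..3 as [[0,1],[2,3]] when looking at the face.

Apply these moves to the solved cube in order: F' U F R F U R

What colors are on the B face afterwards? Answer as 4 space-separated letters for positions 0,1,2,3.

Answer: Y Y R B

Derivation:
After move 1 (F'): F=GGGG U=WWRR R=YRYR D=OOYY L=OWOW
After move 2 (U): U=RWRW F=YRGG R=BBYR B=OWBB L=GGOW
After move 3 (F): F=GYGR U=RWWG R=RBWR D=YBYY L=GOOO
After move 4 (R): R=WRRB U=RYWR F=GBGY D=YBYO B=GWWB
After move 5 (F): F=GGYB U=RYOO R=WRRB D=RWYO L=GYOB
After move 6 (U): U=OROY F=WRYB R=GWRB B=GYWB L=GGOB
After move 7 (R): R=RGBW U=OROB F=WWYO D=RWYG B=YYRB
Query: B face = YYRB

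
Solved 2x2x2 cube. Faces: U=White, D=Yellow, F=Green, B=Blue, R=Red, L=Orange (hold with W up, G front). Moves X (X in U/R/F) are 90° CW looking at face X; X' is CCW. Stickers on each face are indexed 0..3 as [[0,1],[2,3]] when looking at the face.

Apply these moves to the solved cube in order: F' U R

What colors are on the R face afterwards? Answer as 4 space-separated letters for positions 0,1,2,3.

Answer: Y B R B

Derivation:
After move 1 (F'): F=GGGG U=WWRR R=YRYR D=OOYY L=OWOW
After move 2 (U): U=RWRW F=YRGG R=BBYR B=OWBB L=GGOW
After move 3 (R): R=YBRB U=RRRG F=YOGY D=OBYO B=WWWB
Query: R face = YBRB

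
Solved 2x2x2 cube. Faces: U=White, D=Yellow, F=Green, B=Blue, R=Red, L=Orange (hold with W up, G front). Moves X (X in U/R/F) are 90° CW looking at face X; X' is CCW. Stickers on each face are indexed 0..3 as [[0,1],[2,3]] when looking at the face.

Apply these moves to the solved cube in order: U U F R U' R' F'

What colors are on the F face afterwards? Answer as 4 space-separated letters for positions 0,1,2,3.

After move 1 (U): U=WWWW F=RRGG R=BBRR B=OOBB L=GGOO
After move 2 (U): U=WWWW F=BBGG R=OORR B=GGBB L=RROO
After move 3 (F): F=GBGB U=WWOR R=WOWR D=ROYY L=RYOY
After move 4 (R): R=WWRO U=WBOB F=GOGY D=RBYG B=RGWB
After move 5 (U'): U=BBWO F=RYGY R=GORO B=WWWB L=RGOY
After move 6 (R'): R=OOGR U=BWWW F=RBGO D=RYYY B=GWBB
After move 7 (F'): F=BORG U=BWOG R=YORR D=GYYY L=RWOW
Query: F face = BORG

Answer: B O R G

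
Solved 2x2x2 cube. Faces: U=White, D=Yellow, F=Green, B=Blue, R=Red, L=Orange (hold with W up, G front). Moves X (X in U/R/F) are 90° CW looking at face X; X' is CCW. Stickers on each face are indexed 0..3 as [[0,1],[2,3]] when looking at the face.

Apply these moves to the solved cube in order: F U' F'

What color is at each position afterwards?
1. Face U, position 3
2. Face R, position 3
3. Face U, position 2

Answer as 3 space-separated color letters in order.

Answer: W R G

Derivation:
After move 1 (F): F=GGGG U=WWOO R=WRWR D=RRYY L=OYOY
After move 2 (U'): U=WOWO F=OYGG R=GGWR B=WRBB L=BBOY
After move 3 (F'): F=YGOG U=WOGW R=RGRR D=BYYY L=BOOW
Query 1: U[3] = W
Query 2: R[3] = R
Query 3: U[2] = G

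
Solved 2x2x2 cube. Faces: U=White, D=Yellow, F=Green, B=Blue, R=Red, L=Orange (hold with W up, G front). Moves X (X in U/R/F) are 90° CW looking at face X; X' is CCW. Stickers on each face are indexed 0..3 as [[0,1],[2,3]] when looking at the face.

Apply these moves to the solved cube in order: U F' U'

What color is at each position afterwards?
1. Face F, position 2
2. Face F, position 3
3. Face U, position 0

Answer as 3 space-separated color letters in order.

After move 1 (U): U=WWWW F=RRGG R=BBRR B=OOBB L=GGOO
After move 2 (F'): F=RGRG U=WWBR R=YBYR D=GOYY L=GWOW
After move 3 (U'): U=WRWB F=GWRG R=RGYR B=YBBB L=OOOW
Query 1: F[2] = R
Query 2: F[3] = G
Query 3: U[0] = W

Answer: R G W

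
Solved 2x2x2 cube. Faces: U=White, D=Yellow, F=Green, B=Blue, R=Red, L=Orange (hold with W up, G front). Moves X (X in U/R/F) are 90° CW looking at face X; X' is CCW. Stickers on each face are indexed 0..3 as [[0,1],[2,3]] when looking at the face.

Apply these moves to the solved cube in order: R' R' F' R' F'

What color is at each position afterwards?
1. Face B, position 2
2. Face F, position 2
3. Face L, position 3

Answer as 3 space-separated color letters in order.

After move 1 (R'): R=RRRR U=WBWB F=GWGW D=YGYG B=YBYB
After move 2 (R'): R=RRRR U=WYWY F=GBGB D=YWYW B=GBGB
After move 3 (F'): F=BBGG U=WYRR R=WRYR D=OOYW L=OYOW
After move 4 (R'): R=RRWY U=WGRG F=BYGR D=OBYG B=WBOB
After move 5 (F'): F=YRBG U=WGRW R=BROY D=YWYG L=OGOR
Query 1: B[2] = O
Query 2: F[2] = B
Query 3: L[3] = R

Answer: O B R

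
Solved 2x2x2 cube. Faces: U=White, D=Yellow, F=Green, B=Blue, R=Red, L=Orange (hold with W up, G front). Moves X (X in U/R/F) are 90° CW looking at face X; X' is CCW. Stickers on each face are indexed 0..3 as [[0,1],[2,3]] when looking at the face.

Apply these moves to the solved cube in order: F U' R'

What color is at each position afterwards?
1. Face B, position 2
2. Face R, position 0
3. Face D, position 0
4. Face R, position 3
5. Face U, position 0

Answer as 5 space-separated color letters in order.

Answer: R G R W W

Derivation:
After move 1 (F): F=GGGG U=WWOO R=WRWR D=RRYY L=OYOY
After move 2 (U'): U=WOWO F=OYGG R=GGWR B=WRBB L=BBOY
After move 3 (R'): R=GRGW U=WBWW F=OOGO D=RYYG B=YRRB
Query 1: B[2] = R
Query 2: R[0] = G
Query 3: D[0] = R
Query 4: R[3] = W
Query 5: U[0] = W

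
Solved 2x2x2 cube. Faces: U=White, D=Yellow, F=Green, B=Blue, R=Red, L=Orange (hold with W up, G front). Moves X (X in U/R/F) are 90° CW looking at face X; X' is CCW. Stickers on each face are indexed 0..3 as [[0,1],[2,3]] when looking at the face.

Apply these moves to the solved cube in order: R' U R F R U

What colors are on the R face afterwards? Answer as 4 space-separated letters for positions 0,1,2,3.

Answer: W O B Y

Derivation:
After move 1 (R'): R=RRRR U=WBWB F=GWGW D=YGYG B=YBYB
After move 2 (U): U=WWBB F=RRGW R=YBRR B=OOYB L=GWOO
After move 3 (R): R=RYRB U=WRBW F=RGGG D=YYYO B=BOWB
After move 4 (F): F=GRGG U=WROW R=BYWB D=RRYO L=GYOY
After move 5 (R): R=WBBY U=WROG F=GRGO D=RWYB B=WORB
After move 6 (U): U=OWGR F=WBGO R=WOBY B=GYRB L=GROY
Query: R face = WOBY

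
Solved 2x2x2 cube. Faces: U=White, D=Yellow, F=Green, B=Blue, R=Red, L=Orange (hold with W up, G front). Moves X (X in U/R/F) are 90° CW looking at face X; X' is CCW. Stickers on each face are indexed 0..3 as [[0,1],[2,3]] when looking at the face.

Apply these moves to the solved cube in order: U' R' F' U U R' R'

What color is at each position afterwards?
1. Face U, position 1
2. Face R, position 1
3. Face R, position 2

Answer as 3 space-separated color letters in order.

After move 1 (U'): U=WWWW F=OOGG R=GGRR B=RRBB L=BBOO
After move 2 (R'): R=GRGR U=WBWR F=OWGW D=YOYG B=YRYB
After move 3 (F'): F=WWOG U=WBGG R=ORYR D=BOYG L=BROW
After move 4 (U): U=GWGB F=OROG R=YRYR B=BRYB L=WWOW
After move 5 (U): U=GGBW F=YROG R=BRYR B=WWYB L=OROW
After move 6 (R'): R=RRBY U=GYBW F=YGOW D=BRYG B=GWOB
After move 7 (R'): R=RYRB U=GOBG F=YYOW D=BGYW B=GWRB
Query 1: U[1] = O
Query 2: R[1] = Y
Query 3: R[2] = R

Answer: O Y R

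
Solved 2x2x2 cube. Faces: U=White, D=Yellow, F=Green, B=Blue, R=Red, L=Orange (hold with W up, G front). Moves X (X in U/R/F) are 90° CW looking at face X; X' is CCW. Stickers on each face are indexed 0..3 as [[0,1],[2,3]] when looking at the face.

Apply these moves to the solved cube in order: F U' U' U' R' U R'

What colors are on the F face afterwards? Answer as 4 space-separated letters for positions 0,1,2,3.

After move 1 (F): F=GGGG U=WWOO R=WRWR D=RRYY L=OYOY
After move 2 (U'): U=WOWO F=OYGG R=GGWR B=WRBB L=BBOY
After move 3 (U'): U=OOWW F=BBGG R=OYWR B=GGBB L=WROY
After move 4 (U'): U=OWOW F=WRGG R=BBWR B=OYBB L=GGOY
After move 5 (R'): R=BRBW U=OBOO F=WWGW D=RRYG B=YYRB
After move 6 (U): U=OOOB F=BRGW R=YYBW B=GGRB L=WWOY
After move 7 (R'): R=YWYB U=OROG F=BOGB D=RRYW B=GGRB
Query: F face = BOGB

Answer: B O G B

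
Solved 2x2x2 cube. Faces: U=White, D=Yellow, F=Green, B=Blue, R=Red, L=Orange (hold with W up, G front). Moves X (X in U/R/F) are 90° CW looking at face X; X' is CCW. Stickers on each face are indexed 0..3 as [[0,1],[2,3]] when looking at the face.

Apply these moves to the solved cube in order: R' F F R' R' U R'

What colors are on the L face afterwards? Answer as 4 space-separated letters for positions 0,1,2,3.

Answer: W Y O R

Derivation:
After move 1 (R'): R=RRRR U=WBWB F=GWGW D=YGYG B=YBYB
After move 2 (F): F=GGWW U=WBOO R=WRBR D=RRYG L=OYOG
After move 3 (F): F=WGWG U=WBGY R=OROR D=BWYG L=OROR
After move 4 (R'): R=RROO U=WYGY F=WBWY D=BGYG B=GBWB
After move 5 (R'): R=RORO U=WWGG F=WYWY D=BBYY B=GBGB
After move 6 (U): U=GWGW F=ROWY R=GBRO B=ORGB L=WYOR
After move 7 (R'): R=BOGR U=GGGO F=RWWW D=BOYY B=YRBB
Query: L face = WYOR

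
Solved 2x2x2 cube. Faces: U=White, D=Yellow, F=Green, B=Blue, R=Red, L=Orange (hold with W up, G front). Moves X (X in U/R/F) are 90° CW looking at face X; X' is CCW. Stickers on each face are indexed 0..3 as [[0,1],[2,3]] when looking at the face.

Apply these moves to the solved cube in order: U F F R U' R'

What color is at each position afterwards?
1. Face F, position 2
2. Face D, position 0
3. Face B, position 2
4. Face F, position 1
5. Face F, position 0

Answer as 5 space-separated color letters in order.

Answer: R W B R G

Derivation:
After move 1 (U): U=WWWW F=RRGG R=BBRR B=OOBB L=GGOO
After move 2 (F): F=GRGR U=WWOG R=WBWR D=RBYY L=GYOY
After move 3 (F): F=GGRR U=WWYY R=OBGR D=WWYY L=GROB
After move 4 (R): R=GORB U=WGYR F=GWRY D=WBYO B=YOWB
After move 5 (U'): U=GRWY F=GRRY R=GWRB B=GOWB L=YOOB
After move 6 (R'): R=WBGR U=GWWG F=GRRY D=WRYY B=OOBB
Query 1: F[2] = R
Query 2: D[0] = W
Query 3: B[2] = B
Query 4: F[1] = R
Query 5: F[0] = G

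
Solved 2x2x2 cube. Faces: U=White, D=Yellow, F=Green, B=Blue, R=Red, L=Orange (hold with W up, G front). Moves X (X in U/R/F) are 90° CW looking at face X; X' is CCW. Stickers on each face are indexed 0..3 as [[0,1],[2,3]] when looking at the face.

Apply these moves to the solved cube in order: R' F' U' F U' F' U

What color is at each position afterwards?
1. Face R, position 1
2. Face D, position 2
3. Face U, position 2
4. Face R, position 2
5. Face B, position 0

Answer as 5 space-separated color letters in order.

Answer: W Y R Y G

Derivation:
After move 1 (R'): R=RRRR U=WBWB F=GWGW D=YGYG B=YBYB
After move 2 (F'): F=WWGG U=WBRR R=GRYR D=OOYG L=OBOW
After move 3 (U'): U=BRWR F=OBGG R=WWYR B=GRYB L=YBOW
After move 4 (F): F=GOGB U=BRWB R=WWRR D=YWYG L=YOOO
After move 5 (U'): U=RBBW F=YOGB R=GORR B=WWYB L=GROO
After move 6 (F'): F=OBYG U=RBGR R=WOYR D=ROYG L=GWOB
After move 7 (U): U=GRRB F=WOYG R=WWYR B=GWYB L=OBOB
Query 1: R[1] = W
Query 2: D[2] = Y
Query 3: U[2] = R
Query 4: R[2] = Y
Query 5: B[0] = G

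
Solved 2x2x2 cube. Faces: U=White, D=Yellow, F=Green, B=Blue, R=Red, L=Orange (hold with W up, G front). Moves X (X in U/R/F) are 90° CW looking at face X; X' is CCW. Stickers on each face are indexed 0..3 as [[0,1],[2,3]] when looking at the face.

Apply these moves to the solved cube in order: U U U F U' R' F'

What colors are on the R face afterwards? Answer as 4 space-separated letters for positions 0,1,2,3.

After move 1 (U): U=WWWW F=RRGG R=BBRR B=OOBB L=GGOO
After move 2 (U): U=WWWW F=BBGG R=OORR B=GGBB L=RROO
After move 3 (U): U=WWWW F=OOGG R=GGRR B=RRBB L=BBOO
After move 4 (F): F=GOGO U=WWOB R=WGWR D=RGYY L=BYOY
After move 5 (U'): U=WBWO F=BYGO R=GOWR B=WGBB L=RROY
After move 6 (R'): R=ORGW U=WBWW F=BBGO D=RYYO B=YGGB
After move 7 (F'): F=BOBG U=WBOG R=YRRW D=RYYO L=RWOW
Query: R face = YRRW

Answer: Y R R W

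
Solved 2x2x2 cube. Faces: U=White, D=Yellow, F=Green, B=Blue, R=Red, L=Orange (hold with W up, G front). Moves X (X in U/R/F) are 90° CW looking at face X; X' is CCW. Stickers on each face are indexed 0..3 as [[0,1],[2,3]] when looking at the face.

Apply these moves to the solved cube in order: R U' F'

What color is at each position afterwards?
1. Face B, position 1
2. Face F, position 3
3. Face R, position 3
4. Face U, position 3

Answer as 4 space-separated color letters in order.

Answer: R G R R

Derivation:
After move 1 (R): R=RRRR U=WGWG F=GYGY D=YBYB B=WBWB
After move 2 (U'): U=GGWW F=OOGY R=GYRR B=RRWB L=WBOO
After move 3 (F'): F=OYOG U=GGGR R=BYYR D=BOYB L=WWOW
Query 1: B[1] = R
Query 2: F[3] = G
Query 3: R[3] = R
Query 4: U[3] = R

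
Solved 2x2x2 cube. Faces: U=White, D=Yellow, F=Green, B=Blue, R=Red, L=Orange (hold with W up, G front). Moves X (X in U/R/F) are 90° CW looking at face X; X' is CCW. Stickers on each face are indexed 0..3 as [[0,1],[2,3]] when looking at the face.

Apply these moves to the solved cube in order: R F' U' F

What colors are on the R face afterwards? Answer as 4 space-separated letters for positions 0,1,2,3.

After move 1 (R): R=RRRR U=WGWG F=GYGY D=YBYB B=WBWB
After move 2 (F'): F=YYGG U=WGRR R=BRYR D=OOYB L=OGOW
After move 3 (U'): U=GRWR F=OGGG R=YYYR B=BRWB L=WBOW
After move 4 (F): F=GOGG U=GRWB R=WYRR D=YYYB L=WOOO
Query: R face = WYRR

Answer: W Y R R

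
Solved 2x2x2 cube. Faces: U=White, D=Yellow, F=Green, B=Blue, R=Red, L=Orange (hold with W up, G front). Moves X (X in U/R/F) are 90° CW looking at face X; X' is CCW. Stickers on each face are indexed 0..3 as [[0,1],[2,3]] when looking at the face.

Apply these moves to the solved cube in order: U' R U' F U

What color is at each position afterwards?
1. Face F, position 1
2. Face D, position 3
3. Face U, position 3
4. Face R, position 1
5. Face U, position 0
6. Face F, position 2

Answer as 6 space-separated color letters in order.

After move 1 (U'): U=WWWW F=OOGG R=GGRR B=RRBB L=BBOO
After move 2 (R): R=RGRG U=WOWG F=OYGY D=YBYR B=WRWB
After move 3 (U'): U=OGWW F=BBGY R=OYRG B=RGWB L=WROO
After move 4 (F): F=GBYB U=OGOR R=WYWG D=ROYR L=WYOB
After move 5 (U): U=OORG F=WYYB R=RGWG B=WYWB L=GBOB
Query 1: F[1] = Y
Query 2: D[3] = R
Query 3: U[3] = G
Query 4: R[1] = G
Query 5: U[0] = O
Query 6: F[2] = Y

Answer: Y R G G O Y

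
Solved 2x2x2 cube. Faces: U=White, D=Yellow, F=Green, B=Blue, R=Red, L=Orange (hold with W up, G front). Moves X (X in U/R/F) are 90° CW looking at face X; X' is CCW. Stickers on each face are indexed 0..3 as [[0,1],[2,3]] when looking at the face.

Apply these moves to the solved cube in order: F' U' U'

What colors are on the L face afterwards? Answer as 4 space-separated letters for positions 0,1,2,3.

After move 1 (F'): F=GGGG U=WWRR R=YRYR D=OOYY L=OWOW
After move 2 (U'): U=WRWR F=OWGG R=GGYR B=YRBB L=BBOW
After move 3 (U'): U=RRWW F=BBGG R=OWYR B=GGBB L=YROW
Query: L face = YROW

Answer: Y R O W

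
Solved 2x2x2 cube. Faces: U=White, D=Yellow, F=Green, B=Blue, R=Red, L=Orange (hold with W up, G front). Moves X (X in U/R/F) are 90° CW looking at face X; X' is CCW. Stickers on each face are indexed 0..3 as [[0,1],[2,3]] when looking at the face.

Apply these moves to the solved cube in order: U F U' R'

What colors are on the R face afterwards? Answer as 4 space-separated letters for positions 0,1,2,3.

After move 1 (U): U=WWWW F=RRGG R=BBRR B=OOBB L=GGOO
After move 2 (F): F=GRGR U=WWOG R=WBWR D=RBYY L=GYOY
After move 3 (U'): U=WGWO F=GYGR R=GRWR B=WBBB L=OOOY
After move 4 (R'): R=RRGW U=WBWW F=GGGO D=RYYR B=YBBB
Query: R face = RRGW

Answer: R R G W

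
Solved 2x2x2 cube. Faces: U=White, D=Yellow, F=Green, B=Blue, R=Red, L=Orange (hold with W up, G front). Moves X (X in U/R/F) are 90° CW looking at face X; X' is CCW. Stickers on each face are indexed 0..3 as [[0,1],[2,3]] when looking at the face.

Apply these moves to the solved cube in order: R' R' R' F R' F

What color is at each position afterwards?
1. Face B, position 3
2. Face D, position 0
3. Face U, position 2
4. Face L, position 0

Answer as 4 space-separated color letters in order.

Answer: B W B O

Derivation:
After move 1 (R'): R=RRRR U=WBWB F=GWGW D=YGYG B=YBYB
After move 2 (R'): R=RRRR U=WYWY F=GBGB D=YWYW B=GBGB
After move 3 (R'): R=RRRR U=WGWG F=GYGY D=YBYB B=WBWB
After move 4 (F): F=GGYY U=WGOO R=WRGR D=RRYB L=OYOB
After move 5 (R'): R=RRWG U=WWOW F=GGYO D=RGYY B=BBRB
After move 6 (F): F=YGOG U=WWBY R=ORWG D=WRYY L=OROG
Query 1: B[3] = B
Query 2: D[0] = W
Query 3: U[2] = B
Query 4: L[0] = O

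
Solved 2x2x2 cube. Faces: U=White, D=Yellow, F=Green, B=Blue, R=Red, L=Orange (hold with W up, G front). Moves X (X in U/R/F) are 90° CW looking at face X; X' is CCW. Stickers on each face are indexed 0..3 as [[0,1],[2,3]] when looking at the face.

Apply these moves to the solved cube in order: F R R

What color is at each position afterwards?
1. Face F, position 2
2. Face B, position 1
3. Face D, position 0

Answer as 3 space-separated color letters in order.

After move 1 (F): F=GGGG U=WWOO R=WRWR D=RRYY L=OYOY
After move 2 (R): R=WWRR U=WGOG F=GRGY D=RBYB B=OBWB
After move 3 (R): R=RWRW U=WROY F=GBGB D=RWYO B=GBGB
Query 1: F[2] = G
Query 2: B[1] = B
Query 3: D[0] = R

Answer: G B R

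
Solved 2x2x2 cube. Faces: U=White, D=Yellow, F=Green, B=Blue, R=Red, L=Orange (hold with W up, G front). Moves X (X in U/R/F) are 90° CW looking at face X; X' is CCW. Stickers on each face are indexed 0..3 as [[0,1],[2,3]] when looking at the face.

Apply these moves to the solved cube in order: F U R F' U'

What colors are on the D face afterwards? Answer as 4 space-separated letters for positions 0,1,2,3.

After move 1 (F): F=GGGG U=WWOO R=WRWR D=RRYY L=OYOY
After move 2 (U): U=OWOW F=WRGG R=BBWR B=OYBB L=GGOY
After move 3 (R): R=WBRB U=OROG F=WRGY D=RBYO B=WYWB
After move 4 (F'): F=RYWG U=ORWR R=BBRB D=GYYO L=GGOO
After move 5 (U'): U=RROW F=GGWG R=RYRB B=BBWB L=WYOO
Query: D face = GYYO

Answer: G Y Y O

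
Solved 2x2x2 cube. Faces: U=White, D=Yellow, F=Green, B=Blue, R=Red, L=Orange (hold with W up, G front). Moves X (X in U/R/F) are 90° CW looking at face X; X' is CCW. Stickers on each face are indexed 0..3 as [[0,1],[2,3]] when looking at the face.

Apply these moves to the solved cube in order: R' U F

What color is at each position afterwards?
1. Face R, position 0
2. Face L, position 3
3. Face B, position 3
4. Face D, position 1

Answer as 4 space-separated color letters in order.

After move 1 (R'): R=RRRR U=WBWB F=GWGW D=YGYG B=YBYB
After move 2 (U): U=WWBB F=RRGW R=YBRR B=OOYB L=GWOO
After move 3 (F): F=GRWR U=WWOW R=BBBR D=RYYG L=GYOG
Query 1: R[0] = B
Query 2: L[3] = G
Query 3: B[3] = B
Query 4: D[1] = Y

Answer: B G B Y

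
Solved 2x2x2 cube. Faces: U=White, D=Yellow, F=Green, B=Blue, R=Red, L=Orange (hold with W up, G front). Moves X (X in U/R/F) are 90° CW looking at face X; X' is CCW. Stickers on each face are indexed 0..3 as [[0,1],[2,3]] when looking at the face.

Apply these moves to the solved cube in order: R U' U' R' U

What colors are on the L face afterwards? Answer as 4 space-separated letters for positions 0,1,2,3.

Answer: W W O O

Derivation:
After move 1 (R): R=RRRR U=WGWG F=GYGY D=YBYB B=WBWB
After move 2 (U'): U=GGWW F=OOGY R=GYRR B=RRWB L=WBOO
After move 3 (U'): U=GWGW F=WBGY R=OORR B=GYWB L=RROO
After move 4 (R'): R=OROR U=GWGG F=WWGW D=YBYY B=BYBB
After move 5 (U): U=GGGW F=ORGW R=BYOR B=RRBB L=WWOO
Query: L face = WWOO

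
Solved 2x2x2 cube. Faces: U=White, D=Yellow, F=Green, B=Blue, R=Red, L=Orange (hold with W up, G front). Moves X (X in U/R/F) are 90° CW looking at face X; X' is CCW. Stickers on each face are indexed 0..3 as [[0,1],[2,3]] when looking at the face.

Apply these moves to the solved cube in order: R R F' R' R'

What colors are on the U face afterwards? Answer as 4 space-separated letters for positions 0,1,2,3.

Answer: W O R W

Derivation:
After move 1 (R): R=RRRR U=WGWG F=GYGY D=YBYB B=WBWB
After move 2 (R): R=RRRR U=WYWY F=GBGB D=YWYW B=GBGB
After move 3 (F'): F=BBGG U=WYRR R=WRYR D=OOYW L=OYOW
After move 4 (R'): R=RRWY U=WGRG F=BYGR D=OBYG B=WBOB
After move 5 (R'): R=RYRW U=WORW F=BGGG D=OYYR B=GBBB
Query: U face = WORW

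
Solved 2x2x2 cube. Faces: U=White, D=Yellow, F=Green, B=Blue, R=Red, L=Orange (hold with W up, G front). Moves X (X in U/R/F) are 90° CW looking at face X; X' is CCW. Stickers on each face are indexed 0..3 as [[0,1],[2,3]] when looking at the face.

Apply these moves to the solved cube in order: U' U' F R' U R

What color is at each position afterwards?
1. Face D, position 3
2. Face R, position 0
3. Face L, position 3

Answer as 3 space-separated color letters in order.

After move 1 (U'): U=WWWW F=OOGG R=GGRR B=RRBB L=BBOO
After move 2 (U'): U=WWWW F=BBGG R=OORR B=GGBB L=RROO
After move 3 (F): F=GBGB U=WWOR R=WOWR D=ROYY L=RYOY
After move 4 (R'): R=ORWW U=WBOG F=GWGR D=RBYB B=YGOB
After move 5 (U): U=OWGB F=ORGR R=YGWW B=RYOB L=GWOY
After move 6 (R): R=WYWG U=ORGR F=OBGB D=ROYR B=BYWB
Query 1: D[3] = R
Query 2: R[0] = W
Query 3: L[3] = Y

Answer: R W Y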